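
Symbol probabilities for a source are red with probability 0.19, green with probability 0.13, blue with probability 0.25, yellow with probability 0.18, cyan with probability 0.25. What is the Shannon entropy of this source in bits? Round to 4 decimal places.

H = −Σ pᵢ log₂ pᵢ.
−0.19·log₂(0.19) = 0.4552
−0.13·log₂(0.13) = 0.3826
−0.25·log₂(0.25) = 0.5000
−0.18·log₂(0.18) = 0.4453
−0.25·log₂(0.25) = 0.5000
Sum ≈ 2.2832 → 2.2832 bits.

2.2832 bits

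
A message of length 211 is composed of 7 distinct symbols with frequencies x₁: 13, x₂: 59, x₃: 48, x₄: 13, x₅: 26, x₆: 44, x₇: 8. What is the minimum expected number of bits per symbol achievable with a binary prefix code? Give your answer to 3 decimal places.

2.545 bits/symbol

Probabilities are the counts divided by 211.
Repeatedly combine the two least-probable nodes; the expected code length is the sum of the merged weights.
merge 8/211 + 13/211 → 21/211
merge 13/211 + 21/211 → 34/211
merge 26/211 + 34/211 → 60/211
merge 44/211 + 48/211 → 92/211
merge 59/211 + 60/211 → 119/211
merge 92/211 + 119/211 → 1
L = 21/211 + 34/211 + 60/211 + 92/211 + 119/211 + 1 = 537/211 ≈ 2.545 bits/symbol.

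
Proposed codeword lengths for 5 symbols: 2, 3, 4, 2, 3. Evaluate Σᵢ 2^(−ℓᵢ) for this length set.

0.8125

With common denominator 2^4 = 16: Σ 2^(−ℓᵢ) = 4/16 + 2/16 + 1/16 + 4/16 + 2/16 = 13/16 = 0.8125.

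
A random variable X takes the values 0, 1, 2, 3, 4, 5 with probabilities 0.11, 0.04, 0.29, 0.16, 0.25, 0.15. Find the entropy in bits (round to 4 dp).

2.3875 bits

H = −Σ pᵢ log₂ pᵢ.
−0.11·log₂(0.11) = 0.3503
−0.04·log₂(0.04) = 0.1858
−0.29·log₂(0.29) = 0.5179
−0.16·log₂(0.16) = 0.4230
−0.25·log₂(0.25) = 0.5000
−0.15·log₂(0.15) = 0.4105
Sum ≈ 2.3875 → 2.3875 bits.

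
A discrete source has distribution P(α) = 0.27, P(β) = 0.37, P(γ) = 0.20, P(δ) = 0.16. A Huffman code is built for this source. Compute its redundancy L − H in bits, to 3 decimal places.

0.062 bits

Entropy H = −Σ p log₂ p ≈ 1.9282 bits.
Huffman merges: 4/25+1/5→9/25; 27/100+9/25→63/100; 37/100+63/100→1. L = 199/100 ≈ 1.9900.
L − H = 1.9900 − 1.9282 = 0.062 bits.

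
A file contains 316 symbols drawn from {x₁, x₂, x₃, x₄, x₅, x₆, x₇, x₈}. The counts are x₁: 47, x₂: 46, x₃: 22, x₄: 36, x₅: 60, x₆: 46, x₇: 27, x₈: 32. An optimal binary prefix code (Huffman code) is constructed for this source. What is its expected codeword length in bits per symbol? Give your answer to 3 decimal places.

2.965 bits/symbol

Probabilities are the counts divided by 316.
Repeatedly combine the two least-probable nodes; the expected code length is the sum of the merged weights.
merge 11/158 + 27/316 → 49/316
merge 8/79 + 9/79 → 17/79
merge 23/158 + 23/158 → 23/79
merge 47/316 + 49/316 → 24/79
merge 15/79 + 17/79 → 32/79
merge 23/79 + 24/79 → 47/79
merge 32/79 + 47/79 → 1
L = 49/316 + 17/79 + 23/79 + 24/79 + 32/79 + 47/79 + 1 = 937/316 ≈ 2.965 bits/symbol.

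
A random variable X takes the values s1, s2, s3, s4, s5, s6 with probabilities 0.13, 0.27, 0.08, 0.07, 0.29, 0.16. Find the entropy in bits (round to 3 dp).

H = −Σ pᵢ log₂ pᵢ.
−0.13·log₂(0.13) = 0.3826
−0.27·log₂(0.27) = 0.5100
−0.08·log₂(0.08) = 0.2915
−0.07·log₂(0.07) = 0.2686
−0.29·log₂(0.29) = 0.5179
−0.16·log₂(0.16) = 0.4230
Sum ≈ 2.3937 → 2.394 bits.

2.394 bits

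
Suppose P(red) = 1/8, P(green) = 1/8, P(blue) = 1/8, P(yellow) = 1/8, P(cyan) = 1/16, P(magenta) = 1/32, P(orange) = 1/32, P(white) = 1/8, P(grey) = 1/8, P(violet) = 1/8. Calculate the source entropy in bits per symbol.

3.1875 bits

Each probability is a power of 1/2, so log₂(1/p) is an integer.
H = Σ p·log₂(1/p) = 1/8·3 + 1/8·3 + 1/8·3 + 1/8·3 + 1/16·4 + 1/32·5 + 1/32·5 + 1/8·3 + 1/8·3 + 1/8·3 = 3.1875 bits.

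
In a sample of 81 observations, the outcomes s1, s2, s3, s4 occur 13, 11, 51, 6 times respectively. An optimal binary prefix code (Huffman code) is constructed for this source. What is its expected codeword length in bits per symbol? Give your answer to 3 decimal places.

1.580 bits/symbol

Probabilities are the counts divided by 81.
Repeatedly combine the two least-probable nodes; the expected code length is the sum of the merged weights.
merge 2/27 + 11/81 → 17/81
merge 13/81 + 17/81 → 10/27
merge 10/27 + 17/27 → 1
L = 17/81 + 10/27 + 1 = 128/81 ≈ 1.580 bits/symbol.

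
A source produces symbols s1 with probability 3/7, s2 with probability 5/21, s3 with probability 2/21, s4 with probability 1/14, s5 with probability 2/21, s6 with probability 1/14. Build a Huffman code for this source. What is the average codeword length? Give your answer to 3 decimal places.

2.238 bits/symbol

Repeatedly combine the two least-probable nodes; the expected code length is the sum of the merged weights.
merge 1/14 + 1/14 → 1/7
merge 2/21 + 2/21 → 4/21
merge 1/7 + 4/21 → 1/3
merge 5/21 + 1/3 → 4/7
merge 3/7 + 4/7 → 1
L = 1/7 + 4/21 + 1/3 + 4/7 + 1 = 47/21 ≈ 2.238 bits/symbol.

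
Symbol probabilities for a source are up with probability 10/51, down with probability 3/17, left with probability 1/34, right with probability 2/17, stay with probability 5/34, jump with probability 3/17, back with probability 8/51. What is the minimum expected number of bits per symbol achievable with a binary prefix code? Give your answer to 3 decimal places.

2.775 bits/symbol

Repeatedly combine the two least-probable nodes; the expected code length is the sum of the merged weights.
merge 1/34 + 2/17 → 5/34
merge 5/34 + 5/34 → 5/17
merge 8/51 + 3/17 → 1/3
merge 3/17 + 10/51 → 19/51
merge 5/17 + 1/3 → 32/51
merge 19/51 + 32/51 → 1
L = 5/34 + 5/17 + 1/3 + 19/51 + 32/51 + 1 = 283/102 ≈ 2.775 bits/symbol.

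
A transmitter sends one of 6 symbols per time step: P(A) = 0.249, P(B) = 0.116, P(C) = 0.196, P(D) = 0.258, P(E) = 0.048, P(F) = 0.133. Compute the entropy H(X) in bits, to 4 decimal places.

2.4224 bits

H = −Σ pᵢ log₂ pᵢ.
−0.249·log₂(0.249) = 0.4994
−0.116·log₂(0.116) = 0.3605
−0.196·log₂(0.196) = 0.4608
−0.258·log₂(0.258) = 0.5043
−0.048·log₂(0.048) = 0.2103
−0.133·log₂(0.133) = 0.3871
Sum ≈ 2.4224 → 2.4224 bits.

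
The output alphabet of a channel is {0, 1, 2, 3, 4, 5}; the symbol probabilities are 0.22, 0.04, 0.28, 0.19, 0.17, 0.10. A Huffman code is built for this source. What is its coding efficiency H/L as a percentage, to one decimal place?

Entropy H = −Σ p log₂ p ≈ 2.4026 bits.
Huffman merges: 1/25+1/10→7/50; 7/50+17/100→31/100; 19/100+11/50→41/100; 7/25+31/100→59/100; 41/100+59/100→1. L = 49/20 ≈ 2.4500.
Efficiency = H/L = 2.4026/2.4500 = 98.1%.

98.1%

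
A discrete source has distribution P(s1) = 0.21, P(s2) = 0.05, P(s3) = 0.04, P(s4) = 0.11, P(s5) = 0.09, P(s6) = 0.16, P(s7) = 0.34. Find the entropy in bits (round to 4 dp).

2.4898 bits

H = −Σ pᵢ log₂ pᵢ.
−0.21·log₂(0.21) = 0.4728
−0.05·log₂(0.05) = 0.2161
−0.04·log₂(0.04) = 0.1858
−0.11·log₂(0.11) = 0.3503
−0.09·log₂(0.09) = 0.3127
−0.16·log₂(0.16) = 0.4230
−0.34·log₂(0.34) = 0.5292
Sum ≈ 2.4898 → 2.4898 bits.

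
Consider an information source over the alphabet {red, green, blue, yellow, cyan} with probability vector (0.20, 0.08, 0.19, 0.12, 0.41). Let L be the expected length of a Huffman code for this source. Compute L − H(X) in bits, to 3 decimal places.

Entropy H = −Σ p log₂ p ≈ 2.1056 bits.
Huffman merges: 2/25+3/25→1/5; 19/100+1/5→39/100; 1/5+39/100→59/100; 41/100+59/100→1. L = 109/50 ≈ 2.1800.
L − H = 2.1800 − 2.1056 = 0.074 bits.

0.074 bits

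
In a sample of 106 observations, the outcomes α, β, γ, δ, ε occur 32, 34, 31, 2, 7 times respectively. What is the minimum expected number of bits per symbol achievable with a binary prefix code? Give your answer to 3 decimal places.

2.085 bits/symbol

Probabilities are the counts divided by 106.
Repeatedly combine the two least-probable nodes; the expected code length is the sum of the merged weights.
merge 1/53 + 7/106 → 9/106
merge 9/106 + 31/106 → 20/53
merge 16/53 + 17/53 → 33/53
merge 20/53 + 33/53 → 1
L = 9/106 + 20/53 + 33/53 + 1 = 221/106 ≈ 2.085 bits/symbol.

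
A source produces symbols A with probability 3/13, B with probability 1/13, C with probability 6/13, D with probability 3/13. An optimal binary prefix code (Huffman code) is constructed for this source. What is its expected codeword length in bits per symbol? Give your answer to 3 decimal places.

1.846 bits/symbol

Repeatedly combine the two least-probable nodes; the expected code length is the sum of the merged weights.
merge 1/13 + 3/13 → 4/13
merge 3/13 + 4/13 → 7/13
merge 6/13 + 7/13 → 1
L = 4/13 + 7/13 + 1 = 24/13 ≈ 1.846 bits/symbol.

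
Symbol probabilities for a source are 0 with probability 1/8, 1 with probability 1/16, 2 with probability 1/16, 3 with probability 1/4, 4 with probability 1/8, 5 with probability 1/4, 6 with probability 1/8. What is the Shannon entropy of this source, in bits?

2.625 bits

Each probability is a power of 1/2, so log₂(1/p) is an integer.
H = Σ p·log₂(1/p) = 1/8·3 + 1/16·4 + 1/16·4 + 1/4·2 + 1/8·3 + 1/4·2 + 1/8·3 = 2.625 bits.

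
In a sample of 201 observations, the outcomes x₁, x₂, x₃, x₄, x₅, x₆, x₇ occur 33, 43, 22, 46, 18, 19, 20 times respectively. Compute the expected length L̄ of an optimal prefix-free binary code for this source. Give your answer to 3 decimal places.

Probabilities are the counts divided by 201.
Repeatedly combine the two least-probable nodes; the expected code length is the sum of the merged weights.
merge 6/67 + 19/201 → 37/201
merge 20/201 + 22/201 → 14/67
merge 11/67 + 37/201 → 70/201
merge 14/67 + 43/201 → 85/201
merge 46/201 + 70/201 → 116/201
merge 85/201 + 116/201 → 1
L = 37/201 + 14/67 + 70/201 + 85/201 + 116/201 + 1 = 551/201 ≈ 2.741 bits/symbol.

2.741 bits/symbol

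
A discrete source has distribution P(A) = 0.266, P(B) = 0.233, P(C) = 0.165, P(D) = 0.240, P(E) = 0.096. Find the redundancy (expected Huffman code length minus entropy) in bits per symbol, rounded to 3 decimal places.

Entropy H = −Σ p log₂ p ≈ 2.2455 bits.
Huffman merges: 12/125+33/200→261/1000; 233/1000+6/25→473/1000; 261/1000+133/500→527/1000; 473/1000+527/1000→1. L = 2261/1000 ≈ 2.2610.
L − H = 2.2610 − 2.2455 = 0.016 bits.

0.016 bits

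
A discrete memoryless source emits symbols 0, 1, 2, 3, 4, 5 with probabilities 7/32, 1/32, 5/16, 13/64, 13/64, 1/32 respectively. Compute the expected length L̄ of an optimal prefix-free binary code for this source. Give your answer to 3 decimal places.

Repeatedly combine the two least-probable nodes; the expected code length is the sum of the merged weights.
merge 1/32 + 1/32 → 1/16
merge 1/16 + 13/64 → 17/64
merge 13/64 + 7/32 → 27/64
merge 17/64 + 5/16 → 37/64
merge 27/64 + 37/64 → 1
L = 1/16 + 17/64 + 27/64 + 37/64 + 1 = 149/64 ≈ 2.328 bits/symbol.

2.328 bits/symbol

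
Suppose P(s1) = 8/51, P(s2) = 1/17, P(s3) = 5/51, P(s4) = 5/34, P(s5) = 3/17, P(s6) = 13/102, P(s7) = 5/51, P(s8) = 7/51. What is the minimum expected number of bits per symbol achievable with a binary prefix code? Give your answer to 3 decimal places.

Repeatedly combine the two least-probable nodes; the expected code length is the sum of the merged weights.
merge 1/17 + 5/51 → 8/51
merge 5/51 + 13/102 → 23/102
merge 7/51 + 5/34 → 29/102
merge 8/51 + 8/51 → 16/51
merge 3/17 + 23/102 → 41/102
merge 29/102 + 16/51 → 61/102
merge 41/102 + 61/102 → 1
L = 8/51 + 23/102 + 29/102 + 16/51 + 41/102 + 61/102 + 1 = 152/51 ≈ 2.980 bits/symbol.

2.980 bits/symbol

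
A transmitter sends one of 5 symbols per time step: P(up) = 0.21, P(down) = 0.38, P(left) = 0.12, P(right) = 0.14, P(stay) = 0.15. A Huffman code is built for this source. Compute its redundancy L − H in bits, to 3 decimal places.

Entropy H = −Σ p log₂ p ≈ 2.1780 bits.
Huffman merges: 3/25+7/50→13/50; 3/20+21/100→9/25; 13/50+9/25→31/50; 19/50+31/50→1. L = 56/25 ≈ 2.2400.
L − H = 2.2400 − 2.1780 = 0.062 bits.

0.062 bits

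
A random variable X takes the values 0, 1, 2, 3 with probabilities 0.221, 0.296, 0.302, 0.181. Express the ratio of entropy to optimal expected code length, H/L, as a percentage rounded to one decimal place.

98.5%

Entropy H = −Σ p log₂ p ≈ 1.9692 bits.
Huffman merges: 181/1000+221/1000→201/500; 37/125+151/500→299/500; 201/500+299/500→1. L = 2 ≈ 2.0000.
Efficiency = H/L = 1.9692/2.0000 = 98.5%.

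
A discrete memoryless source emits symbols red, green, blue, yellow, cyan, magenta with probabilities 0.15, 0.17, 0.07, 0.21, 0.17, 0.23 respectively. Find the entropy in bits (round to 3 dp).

H = −Σ pᵢ log₂ pᵢ.
−0.15·log₂(0.15) = 0.4105
−0.17·log₂(0.17) = 0.4346
−0.07·log₂(0.07) = 0.2686
−0.21·log₂(0.21) = 0.4728
−0.17·log₂(0.17) = 0.4346
−0.23·log₂(0.23) = 0.4877
Sum ≈ 2.5088 → 2.509 bits.

2.509 bits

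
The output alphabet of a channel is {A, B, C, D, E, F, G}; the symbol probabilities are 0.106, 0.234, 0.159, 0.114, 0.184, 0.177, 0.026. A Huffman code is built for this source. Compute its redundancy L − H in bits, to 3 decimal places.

0.073 bits

Entropy H = −Σ p log₂ p ≈ 2.6409 bits.
Huffman merges: 13/500+53/500→33/250; 57/500+33/250→123/500; 159/1000+177/1000→42/125; 23/125+117/500→209/500; 123/500+42/125→291/500; 209/500+291/500→1. L = 1357/500 ≈ 2.7140.
L − H = 2.7140 − 2.6409 = 0.073 bits.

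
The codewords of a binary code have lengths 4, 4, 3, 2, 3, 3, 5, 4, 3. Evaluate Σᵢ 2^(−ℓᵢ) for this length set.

0.96875

With common denominator 2^5 = 32: Σ 2^(−ℓᵢ) = 2/32 + 2/32 + 4/32 + 8/32 + 4/32 + 4/32 + 1/32 + 2/32 + 4/32 = 31/32 = 0.96875.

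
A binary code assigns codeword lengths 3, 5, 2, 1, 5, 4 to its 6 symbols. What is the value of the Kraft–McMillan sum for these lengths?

1

With common denominator 2^5 = 32: Σ 2^(−ℓᵢ) = 4/32 + 1/32 + 8/32 + 16/32 + 1/32 + 2/32 = 32/32 = 1.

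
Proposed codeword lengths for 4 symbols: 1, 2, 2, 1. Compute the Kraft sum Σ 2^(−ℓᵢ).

With common denominator 2^2 = 4: Σ 2^(−ℓᵢ) = 2/4 + 1/4 + 1/4 + 2/4 = 6/4 = 1.5.

1.5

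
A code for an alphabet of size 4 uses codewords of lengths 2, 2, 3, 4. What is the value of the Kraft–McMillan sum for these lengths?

With common denominator 2^4 = 16: Σ 2^(−ℓᵢ) = 4/16 + 4/16 + 2/16 + 1/16 = 11/16 = 0.6875.

0.6875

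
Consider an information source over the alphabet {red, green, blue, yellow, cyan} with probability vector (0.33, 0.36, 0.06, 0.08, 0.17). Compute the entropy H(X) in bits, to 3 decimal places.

H = −Σ pᵢ log₂ pᵢ.
−0.33·log₂(0.33) = 0.5278
−0.36·log₂(0.36) = 0.5306
−0.06·log₂(0.06) = 0.2435
−0.08·log₂(0.08) = 0.2915
−0.17·log₂(0.17) = 0.4346
Sum ≈ 2.0281 → 2.028 bits.

2.028 bits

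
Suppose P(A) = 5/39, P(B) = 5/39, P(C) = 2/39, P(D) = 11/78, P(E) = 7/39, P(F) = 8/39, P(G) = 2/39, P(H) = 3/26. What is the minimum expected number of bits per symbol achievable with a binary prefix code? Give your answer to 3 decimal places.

Repeatedly combine the two least-probable nodes; the expected code length is the sum of the merged weights.
merge 2/39 + 2/39 → 4/39
merge 4/39 + 3/26 → 17/78
merge 5/39 + 5/39 → 10/39
merge 11/78 + 7/39 → 25/78
merge 8/39 + 17/78 → 11/26
merge 10/39 + 25/78 → 15/26
merge 11/26 + 15/26 → 1
L = 4/39 + 17/78 + 10/39 + 25/78 + 11/26 + 15/26 + 1 = 113/39 ≈ 2.897 bits/symbol.

2.897 bits/symbol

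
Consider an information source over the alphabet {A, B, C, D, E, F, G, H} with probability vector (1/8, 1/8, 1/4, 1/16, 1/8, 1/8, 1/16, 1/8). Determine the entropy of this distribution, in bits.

2.875 bits

Each probability is a power of 1/2, so log₂(1/p) is an integer.
H = Σ p·log₂(1/p) = 1/8·3 + 1/8·3 + 1/4·2 + 1/16·4 + 1/8·3 + 1/8·3 + 1/16·4 + 1/8·3 = 2.875 bits.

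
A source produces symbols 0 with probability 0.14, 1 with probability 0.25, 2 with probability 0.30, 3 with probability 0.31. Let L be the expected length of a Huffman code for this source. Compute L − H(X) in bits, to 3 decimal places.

Entropy H = −Σ p log₂ p ≈ 1.9420 bits.
Huffman merges: 7/50+1/4→39/100; 3/10+31/100→61/100; 39/100+61/100→1. L = 2 ≈ 2.0000.
L − H = 2.0000 − 1.9420 = 0.058 bits.

0.058 bits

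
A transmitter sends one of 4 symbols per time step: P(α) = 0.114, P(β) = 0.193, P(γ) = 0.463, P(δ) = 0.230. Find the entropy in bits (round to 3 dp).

H = −Σ pᵢ log₂ pᵢ.
−0.114·log₂(0.114) = 0.3571
−0.193·log₂(0.193) = 0.4581
−0.463·log₂(0.463) = 0.5144
−0.230·log₂(0.230) = 0.4877
Sum ≈ 1.8172 → 1.817 bits.

1.817 bits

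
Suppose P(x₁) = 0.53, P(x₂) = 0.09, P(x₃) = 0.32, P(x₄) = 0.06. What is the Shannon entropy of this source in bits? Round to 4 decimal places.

H = −Σ pᵢ log₂ pᵢ.
−0.53·log₂(0.53) = 0.4854
−0.09·log₂(0.09) = 0.3127
−0.32·log₂(0.32) = 0.5260
−0.06·log₂(0.06) = 0.2435
Sum ≈ 1.5677 → 1.5677 bits.

1.5677 bits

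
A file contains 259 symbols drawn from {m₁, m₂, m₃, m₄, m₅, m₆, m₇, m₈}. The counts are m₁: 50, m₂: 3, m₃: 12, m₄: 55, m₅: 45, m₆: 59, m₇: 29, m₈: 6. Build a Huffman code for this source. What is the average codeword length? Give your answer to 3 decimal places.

Probabilities are the counts divided by 259.
Repeatedly combine the two least-probable nodes; the expected code length is the sum of the merged weights.
merge 3/259 + 6/259 → 9/259
merge 9/259 + 12/259 → 3/37
merge 3/37 + 29/259 → 50/259
merge 45/259 + 50/259 → 95/259
merge 50/259 + 55/259 → 15/37
merge 59/259 + 95/259 → 22/37
merge 15/37 + 22/37 → 1
L = 9/259 + 3/37 + 50/259 + 95/259 + 15/37 + 22/37 + 1 = 99/37 ≈ 2.676 bits/symbol.

2.676 bits/symbol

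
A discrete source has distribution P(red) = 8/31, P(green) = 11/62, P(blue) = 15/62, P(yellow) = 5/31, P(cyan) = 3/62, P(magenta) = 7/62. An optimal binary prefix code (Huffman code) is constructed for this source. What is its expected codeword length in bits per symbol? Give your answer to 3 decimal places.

Repeatedly combine the two least-probable nodes; the expected code length is the sum of the merged weights.
merge 3/62 + 7/62 → 5/31
merge 5/31 + 5/31 → 10/31
merge 11/62 + 15/62 → 13/31
merge 8/31 + 10/31 → 18/31
merge 13/31 + 18/31 → 1
L = 5/31 + 10/31 + 13/31 + 18/31 + 1 = 77/31 ≈ 2.484 bits/symbol.

2.484 bits/symbol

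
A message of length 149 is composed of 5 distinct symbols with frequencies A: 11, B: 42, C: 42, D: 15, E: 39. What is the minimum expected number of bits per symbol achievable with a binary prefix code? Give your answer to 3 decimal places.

Probabilities are the counts divided by 149.
Repeatedly combine the two least-probable nodes; the expected code length is the sum of the merged weights.
merge 11/149 + 15/149 → 26/149
merge 26/149 + 39/149 → 65/149
merge 42/149 + 42/149 → 84/149
merge 65/149 + 84/149 → 1
L = 26/149 + 65/149 + 84/149 + 1 = 324/149 ≈ 2.174 bits/symbol.

2.174 bits/symbol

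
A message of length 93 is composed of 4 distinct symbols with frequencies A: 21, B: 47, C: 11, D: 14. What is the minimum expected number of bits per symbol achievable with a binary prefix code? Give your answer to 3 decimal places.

Probabilities are the counts divided by 93.
Repeatedly combine the two least-probable nodes; the expected code length is the sum of the merged weights.
merge 11/93 + 14/93 → 25/93
merge 7/31 + 25/93 → 46/93
merge 46/93 + 47/93 → 1
L = 25/93 + 46/93 + 1 = 164/93 ≈ 1.763 bits/symbol.

1.763 bits/symbol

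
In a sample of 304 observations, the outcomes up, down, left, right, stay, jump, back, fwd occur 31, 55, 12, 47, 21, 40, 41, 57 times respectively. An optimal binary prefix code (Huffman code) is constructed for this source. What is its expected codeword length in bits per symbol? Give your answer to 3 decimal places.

2.921 bits/symbol

Probabilities are the counts divided by 304.
Repeatedly combine the two least-probable nodes; the expected code length is the sum of the merged weights.
merge 3/76 + 21/304 → 33/304
merge 31/304 + 33/304 → 4/19
merge 5/38 + 41/304 → 81/304
merge 47/304 + 55/304 → 51/152
merge 3/16 + 4/19 → 121/304
merge 81/304 + 51/152 → 183/304
merge 121/304 + 183/304 → 1
L = 33/304 + 4/19 + 81/304 + 51/152 + 121/304 + 183/304 + 1 = 111/38 ≈ 2.921 bits/symbol.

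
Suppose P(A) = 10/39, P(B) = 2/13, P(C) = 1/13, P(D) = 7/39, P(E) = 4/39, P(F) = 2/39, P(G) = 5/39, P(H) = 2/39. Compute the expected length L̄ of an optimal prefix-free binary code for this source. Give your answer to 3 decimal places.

Repeatedly combine the two least-probable nodes; the expected code length is the sum of the merged weights.
merge 2/39 + 2/39 → 4/39
merge 1/13 + 4/39 → 7/39
merge 4/39 + 5/39 → 3/13
merge 2/13 + 7/39 → 1/3
merge 7/39 + 3/13 → 16/39
merge 10/39 + 1/3 → 23/39
merge 16/39 + 23/39 → 1
L = 4/39 + 7/39 + 3/13 + 1/3 + 16/39 + 23/39 + 1 = 37/13 ≈ 2.846 bits/symbol.

2.846 bits/symbol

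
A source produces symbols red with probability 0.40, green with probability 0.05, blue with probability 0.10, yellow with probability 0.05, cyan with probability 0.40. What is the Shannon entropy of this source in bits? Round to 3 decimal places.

H = −Σ pᵢ log₂ pᵢ.
−0.40·log₂(0.40) = 0.5288
−0.05·log₂(0.05) = 0.2161
−0.10·log₂(0.10) = 0.3322
−0.05·log₂(0.05) = 0.2161
−0.40·log₂(0.40) = 0.5288
Sum ≈ 1.8219 → 1.822 bits.

1.822 bits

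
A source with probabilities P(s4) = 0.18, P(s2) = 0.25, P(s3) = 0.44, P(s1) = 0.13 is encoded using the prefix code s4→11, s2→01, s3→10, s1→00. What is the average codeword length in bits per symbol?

L̄ = Σ pᵢ·ℓᵢ = 0.18·2 + 0.25·2 + 0.44·2 + 0.13·2 = 2 bits/symbol.

2 bits/symbol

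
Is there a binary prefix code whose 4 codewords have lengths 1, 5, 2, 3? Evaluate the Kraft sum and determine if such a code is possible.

0.90625; yes

With common denominator 2^5 = 32: Σ 2^(−ℓᵢ) = 16/32 + 1/32 + 8/32 + 4/32 = 29/32 = 0.90625.
Kraft's inequality requires Σ ≤ 1; here Σ = 0.90625 ≤ 1, so such a prefix code exists.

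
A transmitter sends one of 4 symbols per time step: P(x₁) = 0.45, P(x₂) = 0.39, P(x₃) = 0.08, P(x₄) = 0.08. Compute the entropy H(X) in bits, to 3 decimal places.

H = −Σ pᵢ log₂ pᵢ.
−0.45·log₂(0.45) = 0.5184
−0.39·log₂(0.39) = 0.5298
−0.08·log₂(0.08) = 0.2915
−0.08·log₂(0.08) = 0.2915
Sum ≈ 1.6312 → 1.631 bits.

1.631 bits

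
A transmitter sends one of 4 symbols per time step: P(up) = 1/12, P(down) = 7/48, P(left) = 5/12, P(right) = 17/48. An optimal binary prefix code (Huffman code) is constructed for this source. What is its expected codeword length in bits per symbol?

1.8125 bits/symbol

Repeatedly combine the two least-probable nodes; the expected code length is the sum of the merged weights.
merge 1/12 + 7/48 → 11/48
merge 11/48 + 17/48 → 7/12
merge 5/12 + 7/12 → 1
L = 11/48 + 7/12 + 1 = 29/16 = 1.8125 bits/symbol.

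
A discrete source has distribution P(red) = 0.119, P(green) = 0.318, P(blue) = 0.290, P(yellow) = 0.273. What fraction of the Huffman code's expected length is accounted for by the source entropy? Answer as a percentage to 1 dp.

Entropy H = −Σ p log₂ p ≈ 1.9203 bits.
Huffman merges: 119/1000+273/1000→49/125; 29/100+159/500→76/125; 49/125+76/125→1. L = 2 ≈ 2.0000.
Efficiency = H/L = 1.9203/2.0000 = 96.0%.

96.0%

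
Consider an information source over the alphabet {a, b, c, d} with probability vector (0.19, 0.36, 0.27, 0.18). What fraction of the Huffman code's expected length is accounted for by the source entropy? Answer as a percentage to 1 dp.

97.1%

Entropy H = −Σ p log₂ p ≈ 1.9412 bits.
Huffman merges: 9/50+19/100→37/100; 27/100+9/25→63/100; 37/100+63/100→1. L = 2 ≈ 2.0000.
Efficiency = H/L = 1.9412/2.0000 = 97.1%.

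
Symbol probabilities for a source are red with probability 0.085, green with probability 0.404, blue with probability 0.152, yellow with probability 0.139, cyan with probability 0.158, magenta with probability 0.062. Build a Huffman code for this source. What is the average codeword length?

2.339 bits/symbol

Repeatedly combine the two least-probable nodes; the expected code length is the sum of the merged weights.
merge 31/500 + 17/200 → 147/1000
merge 139/1000 + 147/1000 → 143/500
merge 19/125 + 79/500 → 31/100
merge 143/500 + 31/100 → 149/250
merge 101/250 + 149/250 → 1
L = 147/1000 + 143/500 + 31/100 + 149/250 + 1 = 2339/1000 = 2.339 bits/symbol.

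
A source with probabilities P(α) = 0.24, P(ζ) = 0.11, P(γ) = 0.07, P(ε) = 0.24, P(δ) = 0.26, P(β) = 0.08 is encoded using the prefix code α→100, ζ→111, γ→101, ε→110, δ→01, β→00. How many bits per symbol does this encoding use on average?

L̄ = Σ pᵢ·ℓᵢ = 0.24·3 + 0.11·3 + 0.07·3 + 0.24·3 + 0.26·2 + 0.08·2 = 2.66 bits/symbol.

2.66 bits/symbol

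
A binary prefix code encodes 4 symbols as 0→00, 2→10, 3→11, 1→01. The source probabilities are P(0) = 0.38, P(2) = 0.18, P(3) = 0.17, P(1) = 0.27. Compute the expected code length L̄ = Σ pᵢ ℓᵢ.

L̄ = Σ pᵢ·ℓᵢ = 0.38·2 + 0.18·2 + 0.17·2 + 0.27·2 = 2 bits/symbol.

2 bits/symbol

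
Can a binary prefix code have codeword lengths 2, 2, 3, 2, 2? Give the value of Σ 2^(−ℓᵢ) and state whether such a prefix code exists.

1.125; no

With common denominator 2^3 = 8: Σ 2^(−ℓᵢ) = 2/8 + 2/8 + 1/8 + 2/8 + 2/8 = 9/8 = 1.125.
Kraft's inequality requires Σ ≤ 1; here Σ = 1.125 > 1, so no such prefix code exists.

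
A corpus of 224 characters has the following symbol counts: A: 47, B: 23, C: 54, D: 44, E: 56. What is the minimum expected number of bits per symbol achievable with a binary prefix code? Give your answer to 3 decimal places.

Probabilities are the counts divided by 224.
Repeatedly combine the two least-probable nodes; the expected code length is the sum of the merged weights.
merge 23/224 + 11/56 → 67/224
merge 47/224 + 27/112 → 101/224
merge 1/4 + 67/224 → 123/224
merge 101/224 + 123/224 → 1
L = 67/224 + 101/224 + 123/224 + 1 = 515/224 ≈ 2.299 bits/symbol.

2.299 bits/symbol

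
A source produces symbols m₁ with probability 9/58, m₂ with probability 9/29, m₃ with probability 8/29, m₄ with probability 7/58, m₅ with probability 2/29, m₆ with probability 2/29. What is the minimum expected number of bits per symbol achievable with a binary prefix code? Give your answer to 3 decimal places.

2.397 bits/symbol

Repeatedly combine the two least-probable nodes; the expected code length is the sum of the merged weights.
merge 2/29 + 2/29 → 4/29
merge 7/58 + 4/29 → 15/58
merge 9/58 + 15/58 → 12/29
merge 8/29 + 9/29 → 17/29
merge 12/29 + 17/29 → 1
L = 4/29 + 15/58 + 12/29 + 17/29 + 1 = 139/58 ≈ 2.397 bits/symbol.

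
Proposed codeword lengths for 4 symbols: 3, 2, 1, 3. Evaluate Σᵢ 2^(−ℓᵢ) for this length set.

1

With common denominator 2^3 = 8: Σ 2^(−ℓᵢ) = 1/8 + 2/8 + 4/8 + 1/8 = 8/8 = 1.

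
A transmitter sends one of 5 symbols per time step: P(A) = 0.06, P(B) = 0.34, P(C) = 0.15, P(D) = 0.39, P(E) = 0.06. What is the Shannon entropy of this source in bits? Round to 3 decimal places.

H = −Σ pᵢ log₂ pᵢ.
−0.06·log₂(0.06) = 0.2435
−0.34·log₂(0.34) = 0.5292
−0.15·log₂(0.15) = 0.4105
−0.39·log₂(0.39) = 0.5298
−0.06·log₂(0.06) = 0.2435
Sum ≈ 1.9566 → 1.957 bits.

1.957 bits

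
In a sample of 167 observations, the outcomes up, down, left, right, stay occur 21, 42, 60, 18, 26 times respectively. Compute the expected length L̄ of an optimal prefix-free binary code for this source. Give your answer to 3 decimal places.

Probabilities are the counts divided by 167.
Repeatedly combine the two least-probable nodes; the expected code length is the sum of the merged weights.
merge 18/167 + 21/167 → 39/167
merge 26/167 + 39/167 → 65/167
merge 42/167 + 60/167 → 102/167
merge 65/167 + 102/167 → 1
L = 39/167 + 65/167 + 102/167 + 1 = 373/167 ≈ 2.234 bits/symbol.

2.234 bits/symbol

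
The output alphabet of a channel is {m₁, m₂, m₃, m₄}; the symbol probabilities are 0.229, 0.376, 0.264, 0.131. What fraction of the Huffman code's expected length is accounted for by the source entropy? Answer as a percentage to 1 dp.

Entropy H = −Σ p log₂ p ≈ 1.9090 bits.
Huffman merges: 131/1000+229/1000→9/25; 33/125+9/25→78/125; 47/125+78/125→1. L = 248/125 ≈ 1.9840.
Efficiency = H/L = 1.9090/1.9840 = 96.2%.

96.2%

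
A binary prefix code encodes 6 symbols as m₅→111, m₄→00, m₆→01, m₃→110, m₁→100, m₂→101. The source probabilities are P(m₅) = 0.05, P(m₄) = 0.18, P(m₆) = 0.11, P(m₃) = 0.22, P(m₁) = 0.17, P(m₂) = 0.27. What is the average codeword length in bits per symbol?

L̄ = Σ pᵢ·ℓᵢ = 0.05·3 + 0.18·2 + 0.11·2 + 0.22·3 + 0.17·3 + 0.27·3 = 2.71 bits/symbol.

2.71 bits/symbol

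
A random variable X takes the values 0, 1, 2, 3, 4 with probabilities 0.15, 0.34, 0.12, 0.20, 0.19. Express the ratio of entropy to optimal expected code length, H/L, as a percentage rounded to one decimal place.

98.1%

Entropy H = −Σ p log₂ p ≈ 2.2264 bits.
Huffman merges: 3/25+3/20→27/100; 19/100+1/5→39/100; 27/100+17/50→61/100; 39/100+61/100→1. L = 227/100 ≈ 2.2700.
Efficiency = H/L = 2.2264/2.2700 = 98.1%.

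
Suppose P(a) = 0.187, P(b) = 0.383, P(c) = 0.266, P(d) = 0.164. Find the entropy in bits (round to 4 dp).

1.9186 bits

H = −Σ pᵢ log₂ pᵢ.
−0.187·log₂(0.187) = 0.4523
−0.383·log₂(0.383) = 0.5303
−0.266·log₂(0.266) = 0.5082
−0.164·log₂(0.164) = 0.4278
Sum ≈ 1.9186 → 1.9186 bits.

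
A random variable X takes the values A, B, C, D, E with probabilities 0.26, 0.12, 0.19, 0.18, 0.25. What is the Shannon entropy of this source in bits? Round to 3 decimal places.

2.273 bits

H = −Σ pᵢ log₂ pᵢ.
−0.26·log₂(0.26) = 0.5053
−0.12·log₂(0.12) = 0.3671
−0.19·log₂(0.19) = 0.4552
−0.18·log₂(0.18) = 0.4453
−0.25·log₂(0.25) = 0.5000
Sum ≈ 2.2729 → 2.273 bits.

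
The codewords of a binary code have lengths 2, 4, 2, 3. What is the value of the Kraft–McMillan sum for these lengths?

With common denominator 2^4 = 16: Σ 2^(−ℓᵢ) = 4/16 + 1/16 + 4/16 + 2/16 = 11/16 = 0.6875.

0.6875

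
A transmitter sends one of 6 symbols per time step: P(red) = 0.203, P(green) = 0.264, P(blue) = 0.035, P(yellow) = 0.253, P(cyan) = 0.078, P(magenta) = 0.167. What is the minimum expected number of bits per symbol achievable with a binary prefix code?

Repeatedly combine the two least-probable nodes; the expected code length is the sum of the merged weights.
merge 7/200 + 39/500 → 113/1000
merge 113/1000 + 167/1000 → 7/25
merge 203/1000 + 253/1000 → 57/125
merge 33/125 + 7/25 → 68/125
merge 57/125 + 68/125 → 1
L = 113/1000 + 7/25 + 57/125 + 68/125 + 1 = 2393/1000 = 2.393 bits/symbol.

2.393 bits/symbol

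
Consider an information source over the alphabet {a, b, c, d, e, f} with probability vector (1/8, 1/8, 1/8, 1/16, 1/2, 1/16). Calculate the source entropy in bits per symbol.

2.125 bits

Each probability is a power of 1/2, so log₂(1/p) is an integer.
H = Σ p·log₂(1/p) = 1/8·3 + 1/8·3 + 1/8·3 + 1/16·4 + 1/2·1 + 1/16·4 = 2.125 bits.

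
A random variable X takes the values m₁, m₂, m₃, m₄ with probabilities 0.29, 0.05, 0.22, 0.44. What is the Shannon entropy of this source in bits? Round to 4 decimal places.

1.7357 bits

H = −Σ pᵢ log₂ pᵢ.
−0.29·log₂(0.29) = 0.5179
−0.05·log₂(0.05) = 0.2161
−0.22·log₂(0.22) = 0.4806
−0.44·log₂(0.44) = 0.5211
Sum ≈ 1.7357 → 1.7357 bits.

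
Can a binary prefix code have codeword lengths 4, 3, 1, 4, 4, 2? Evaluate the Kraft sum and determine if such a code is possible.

1.0625; no

With common denominator 2^4 = 16: Σ 2^(−ℓᵢ) = 1/16 + 2/16 + 8/16 + 1/16 + 1/16 + 4/16 = 17/16 = 1.0625.
Kraft's inequality requires Σ ≤ 1; here Σ = 1.0625 > 1, so no such prefix code exists.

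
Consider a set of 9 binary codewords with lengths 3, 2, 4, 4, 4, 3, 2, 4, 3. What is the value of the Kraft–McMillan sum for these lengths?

With common denominator 2^4 = 16: Σ 2^(−ℓᵢ) = 2/16 + 4/16 + 1/16 + 1/16 + 1/16 + 2/16 + 4/16 + 1/16 + 2/16 = 18/16 = 1.125.

1.125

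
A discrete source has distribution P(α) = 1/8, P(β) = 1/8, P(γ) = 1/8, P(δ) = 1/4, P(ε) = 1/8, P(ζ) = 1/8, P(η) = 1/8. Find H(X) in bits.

2.75 bits

Each probability is a power of 1/2, so log₂(1/p) is an integer.
H = Σ p·log₂(1/p) = 1/8·3 + 1/8·3 + 1/8·3 + 1/4·2 + 1/8·3 + 1/8·3 + 1/8·3 = 2.75 bits.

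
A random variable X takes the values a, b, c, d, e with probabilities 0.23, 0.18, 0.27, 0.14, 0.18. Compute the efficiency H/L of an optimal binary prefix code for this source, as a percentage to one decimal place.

98.5%

Entropy H = −Σ p log₂ p ≈ 2.2854 bits.
Huffman merges: 7/50+9/50→8/25; 9/50+23/100→41/100; 27/100+8/25→59/100; 41/100+59/100→1. L = 58/25 ≈ 2.3200.
Efficiency = H/L = 2.2854/2.3200 = 98.5%.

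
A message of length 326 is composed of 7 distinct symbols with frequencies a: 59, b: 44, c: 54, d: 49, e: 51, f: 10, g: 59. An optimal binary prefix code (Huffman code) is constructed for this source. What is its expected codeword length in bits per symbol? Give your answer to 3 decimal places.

Probabilities are the counts divided by 326.
Repeatedly combine the two least-probable nodes; the expected code length is the sum of the merged weights.
merge 5/163 + 22/163 → 27/163
merge 49/326 + 51/326 → 50/163
merge 27/163 + 27/163 → 54/163
merge 59/326 + 59/326 → 59/163
merge 50/163 + 54/163 → 104/163
merge 59/163 + 104/163 → 1
L = 27/163 + 50/163 + 54/163 + 59/163 + 104/163 + 1 = 457/163 ≈ 2.804 bits/symbol.

2.804 bits/symbol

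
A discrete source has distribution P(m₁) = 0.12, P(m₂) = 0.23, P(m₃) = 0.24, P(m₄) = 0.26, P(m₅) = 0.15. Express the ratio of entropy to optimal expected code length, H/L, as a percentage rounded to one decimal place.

Entropy H = −Σ p log₂ p ≈ 2.2647 bits.
Huffman merges: 3/25+3/20→27/100; 23/100+6/25→47/100; 13/50+27/100→53/100; 47/100+53/100→1. L = 227/100 ≈ 2.2700.
Efficiency = H/L = 2.2647/2.2700 = 99.8%.

99.8%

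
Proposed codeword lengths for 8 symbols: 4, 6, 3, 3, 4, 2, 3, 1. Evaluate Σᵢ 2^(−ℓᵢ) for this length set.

1.265625

With common denominator 2^6 = 64: Σ 2^(−ℓᵢ) = 4/64 + 1/64 + 8/64 + 8/64 + 4/64 + 16/64 + 8/64 + 32/64 = 81/64 = 1.265625.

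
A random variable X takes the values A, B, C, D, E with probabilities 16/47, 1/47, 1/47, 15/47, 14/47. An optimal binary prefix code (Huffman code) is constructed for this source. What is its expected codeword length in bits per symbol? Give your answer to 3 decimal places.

2.043 bits/symbol

Repeatedly combine the two least-probable nodes; the expected code length is the sum of the merged weights.
merge 1/47 + 1/47 → 2/47
merge 2/47 + 14/47 → 16/47
merge 15/47 + 16/47 → 31/47
merge 16/47 + 31/47 → 1
L = 2/47 + 16/47 + 31/47 + 1 = 96/47 ≈ 2.043 bits/symbol.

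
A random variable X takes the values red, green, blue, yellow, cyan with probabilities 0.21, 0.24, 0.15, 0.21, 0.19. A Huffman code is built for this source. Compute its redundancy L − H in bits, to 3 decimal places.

Entropy H = −Σ p log₂ p ≈ 2.3056 bits.
Huffman merges: 3/20+19/100→17/50; 21/100+21/100→21/50; 6/25+17/50→29/50; 21/50+29/50→1. L = 117/50 ≈ 2.3400.
L − H = 2.3400 − 2.3056 = 0.034 bits.

0.034 bits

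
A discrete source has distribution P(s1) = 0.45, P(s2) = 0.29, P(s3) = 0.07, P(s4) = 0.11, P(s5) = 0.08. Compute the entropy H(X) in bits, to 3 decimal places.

1.947 bits

H = −Σ pᵢ log₂ pᵢ.
−0.45·log₂(0.45) = 0.5184
−0.29·log₂(0.29) = 0.5179
−0.07·log₂(0.07) = 0.2686
−0.11·log₂(0.11) = 0.3503
−0.08·log₂(0.08) = 0.2915
Sum ≈ 1.9467 → 1.947 bits.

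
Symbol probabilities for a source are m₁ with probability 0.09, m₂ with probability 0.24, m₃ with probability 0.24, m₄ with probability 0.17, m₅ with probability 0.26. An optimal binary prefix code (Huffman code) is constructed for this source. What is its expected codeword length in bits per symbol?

2.26 bits/symbol

Repeatedly combine the two least-probable nodes; the expected code length is the sum of the merged weights.
merge 9/100 + 17/100 → 13/50
merge 6/25 + 6/25 → 12/25
merge 13/50 + 13/50 → 13/25
merge 12/25 + 13/25 → 1
L = 13/50 + 12/25 + 13/25 + 1 = 113/50 = 2.26 bits/symbol.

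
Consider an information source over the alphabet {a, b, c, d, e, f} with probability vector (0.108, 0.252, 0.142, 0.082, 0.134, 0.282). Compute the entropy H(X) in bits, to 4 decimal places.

2.4472 bits

H = −Σ pᵢ log₂ pᵢ.
−0.108·log₂(0.108) = 0.3468
−0.252·log₂(0.252) = 0.5011
−0.142·log₂(0.142) = 0.3999
−0.082·log₂(0.082) = 0.2959
−0.134·log₂(0.134) = 0.3886
−0.282·log₂(0.282) = 0.5150
Sum ≈ 2.4472 → 2.4472 bits.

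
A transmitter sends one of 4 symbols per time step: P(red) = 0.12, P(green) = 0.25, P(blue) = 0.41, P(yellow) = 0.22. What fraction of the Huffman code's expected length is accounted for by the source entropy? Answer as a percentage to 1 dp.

97.2%

Entropy H = −Σ p log₂ p ≈ 1.8750 bits.
Huffman merges: 3/25+11/50→17/50; 1/4+17/50→59/100; 41/100+59/100→1. L = 193/100 ≈ 1.9300.
Efficiency = H/L = 1.8750/1.9300 = 97.2%.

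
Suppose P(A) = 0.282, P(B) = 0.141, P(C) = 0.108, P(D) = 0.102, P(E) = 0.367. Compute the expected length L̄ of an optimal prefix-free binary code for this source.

2.194 bits/symbol

Repeatedly combine the two least-probable nodes; the expected code length is the sum of the merged weights.
merge 51/500 + 27/250 → 21/100
merge 141/1000 + 21/100 → 351/1000
merge 141/500 + 351/1000 → 633/1000
merge 367/1000 + 633/1000 → 1
L = 21/100 + 351/1000 + 633/1000 + 1 = 1097/500 = 2.194 bits/symbol.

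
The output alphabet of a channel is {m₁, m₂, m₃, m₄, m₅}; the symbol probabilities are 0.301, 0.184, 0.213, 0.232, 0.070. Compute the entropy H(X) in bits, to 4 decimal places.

2.2035 bits

H = −Σ pᵢ log₂ pᵢ.
−0.301·log₂(0.301) = 0.5214
−0.184·log₂(0.184) = 0.4494
−0.213·log₂(0.213) = 0.4752
−0.232·log₂(0.232) = 0.4890
−0.070·log₂(0.070) = 0.2686
Sum ≈ 2.2035 → 2.2035 bits.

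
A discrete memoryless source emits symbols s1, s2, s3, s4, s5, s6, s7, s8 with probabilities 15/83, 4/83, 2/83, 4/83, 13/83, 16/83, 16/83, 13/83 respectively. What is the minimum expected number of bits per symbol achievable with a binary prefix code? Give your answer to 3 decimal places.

Repeatedly combine the two least-probable nodes; the expected code length is the sum of the merged weights.
merge 2/83 + 4/83 → 6/83
merge 4/83 + 6/83 → 10/83
merge 10/83 + 13/83 → 23/83
merge 13/83 + 15/83 → 28/83
merge 16/83 + 16/83 → 32/83
merge 23/83 + 28/83 → 51/83
merge 32/83 + 51/83 → 1
L = 6/83 + 10/83 + 23/83 + 28/83 + 32/83 + 51/83 + 1 = 233/83 ≈ 2.807 bits/symbol.

2.807 bits/symbol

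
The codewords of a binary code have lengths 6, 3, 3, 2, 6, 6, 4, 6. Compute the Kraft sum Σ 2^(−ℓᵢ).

With common denominator 2^6 = 64: Σ 2^(−ℓᵢ) = 1/64 + 8/64 + 8/64 + 16/64 + 1/64 + 1/64 + 4/64 + 1/64 = 40/64 = 0.625.

0.625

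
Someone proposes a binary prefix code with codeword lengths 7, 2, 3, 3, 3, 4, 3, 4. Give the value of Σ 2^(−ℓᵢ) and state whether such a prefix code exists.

0.8828125; yes

With common denominator 2^7 = 128: Σ 2^(−ℓᵢ) = 1/128 + 32/128 + 16/128 + 16/128 + 16/128 + 8/128 + 16/128 + 8/128 = 113/128 = 0.8828125.
Kraft's inequality requires Σ ≤ 1; here Σ = 0.8828125 ≤ 1, so such a prefix code exists.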